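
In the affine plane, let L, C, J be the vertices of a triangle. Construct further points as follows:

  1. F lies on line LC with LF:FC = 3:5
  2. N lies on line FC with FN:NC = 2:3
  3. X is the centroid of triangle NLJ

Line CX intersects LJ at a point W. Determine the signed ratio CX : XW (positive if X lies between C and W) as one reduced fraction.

CX:XW = 19/5

Choose coordinates L = (0, 0), C = (1, 0), J = (0, 1).
1. F lies on line LC with LF:FC = 3:5 ⇒ F = (3/8, 0)
2. N lies on line FC with FN:NC = 2:3 ⇒ N = (5/8, 0)
3. X is the centroid of triangle NLJ ⇒ X = (5/24, 1/3)
line CX meets LJ at W = (0, 8/19)
X = C + t·(W−C) with t = 19/24, so CX:XW = 19/24:5/24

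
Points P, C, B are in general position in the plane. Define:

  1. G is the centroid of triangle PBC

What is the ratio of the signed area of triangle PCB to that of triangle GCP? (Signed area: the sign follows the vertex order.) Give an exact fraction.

[PCB]:[GCP] = -3

Assign P = (0, 0), C = (1, 0), B = (0, 1) — the answer is frame-independent, so this choice is without loss of generality.
1. G is the centroid of triangle PBC ⇒ G = (1/3, 1/3)
2·[PCB] = 1, 2·[GCP] = -1/3
[PCB]:[GCP] = 1:-1/3 = -3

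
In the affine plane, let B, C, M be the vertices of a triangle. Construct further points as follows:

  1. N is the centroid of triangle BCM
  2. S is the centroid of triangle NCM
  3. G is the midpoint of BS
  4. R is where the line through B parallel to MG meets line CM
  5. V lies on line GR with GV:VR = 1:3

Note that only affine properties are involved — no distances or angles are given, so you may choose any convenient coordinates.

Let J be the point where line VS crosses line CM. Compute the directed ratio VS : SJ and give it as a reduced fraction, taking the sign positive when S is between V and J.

VS:SJ = 11/4

Set B = (0, 0), C = (1, 0), M = (0, 1); any affine frame gives the same invariant.
1. N is the centroid of triangle BCM ⇒ N = (1/3, 1/3)
2. S is the centroid of triangle NCM ⇒ S = (4/9, 4/9)
3. G is the midpoint of BS ⇒ G = (2/9, 2/9)
4. R is where the line through B parallel to MG meets line CM ⇒ R = (-2/5, 7/5)
5. V lies on line GR with GV:VR = 1:3 ⇒ V = (1/15, 31/60)
line VS meets CM at J = (32/55, 23/55)
S = V + t·(J−V) with t = 11/15, so VS:SJ = 11/15:4/15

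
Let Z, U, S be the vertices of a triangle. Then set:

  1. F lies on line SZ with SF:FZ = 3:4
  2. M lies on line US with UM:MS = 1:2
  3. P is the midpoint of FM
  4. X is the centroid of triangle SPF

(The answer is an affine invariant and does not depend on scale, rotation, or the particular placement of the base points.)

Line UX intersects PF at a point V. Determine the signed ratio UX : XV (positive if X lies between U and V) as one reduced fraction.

UX:XV = -5/2

Assign Z = (0, 0), U = (1, 0), S = (0, 1) — the answer is frame-independent, so this choice is without loss of generality.
1. F lies on line SZ with SF:FZ = 3:4 ⇒ F = (0, 4/7)
2. M lies on line US with UM:MS = 1:2 ⇒ M = (2/3, 1/3)
3. P is the midpoint of FM ⇒ P = (1/3, 19/42)
4. X is the centroid of triangle SPF ⇒ X = (1/9, 85/126)
line UX meets PF at V = (7/15, 17/42)
X = U + t·(V−U) with t = 5/3, so UX:XV = 5/3:-2/3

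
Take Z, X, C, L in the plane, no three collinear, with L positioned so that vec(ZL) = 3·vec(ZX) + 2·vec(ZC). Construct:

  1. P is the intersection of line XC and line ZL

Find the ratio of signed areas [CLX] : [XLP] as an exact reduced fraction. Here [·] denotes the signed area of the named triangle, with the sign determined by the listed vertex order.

Work in coordinates with Z = (0, 0), X = (1, 0), C = (0, 1), L = (3, 2).
1. P is the intersection of line XC and line ZL ⇒ P = (3/5, 2/5)
2·[CLX] = -4, 2·[XLP] = 8/5
[CLX]:[XLP] = -4:8/5 = -5/2

[CLX]:[XLP] = -5/2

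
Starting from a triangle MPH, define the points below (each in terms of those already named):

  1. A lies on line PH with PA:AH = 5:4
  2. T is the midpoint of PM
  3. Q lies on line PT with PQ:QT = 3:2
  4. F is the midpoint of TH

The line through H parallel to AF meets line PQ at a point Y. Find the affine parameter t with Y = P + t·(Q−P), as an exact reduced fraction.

t = 15

Work in coordinates with M = (0, 0), P = (1, 0), H = (0, 1).
1. A lies on line PH with PA:AH = 5:4 ⇒ A = (4/9, 5/9)
2. T is the midpoint of PM ⇒ T = (1/2, 0)
3. Q lies on line PT with PQ:QT = 3:2 ⇒ Q = (7/10, 0)
4. F is the midpoint of TH ⇒ F = (1/4, 1/2)
through H parallel to AF: direction (-7/36, -1/18); meets PQ at Y = (-7/2, 0)
Y = P + t·(Q−P) with t = 15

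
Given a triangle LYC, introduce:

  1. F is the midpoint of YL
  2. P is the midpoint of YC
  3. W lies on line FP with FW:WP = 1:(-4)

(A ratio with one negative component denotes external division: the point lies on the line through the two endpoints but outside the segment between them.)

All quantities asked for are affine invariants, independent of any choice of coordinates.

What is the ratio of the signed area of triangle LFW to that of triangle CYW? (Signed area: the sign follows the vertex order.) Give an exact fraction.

[LFW]:[CYW] = 1/8

Choose coordinates L = (0, 0), Y = (1, 0), C = (0, 1).
1. F is the midpoint of YL ⇒ F = (1/2, 0)
2. P is the midpoint of YC ⇒ P = (1/2, 1/2)
3. W lies on line FP with FW:WP = 1:(-4) ⇒ W = (1/2, -1/6)
2·[LFW] = -1/12, 2·[CYW] = -2/3
[LFW]:[CYW] = -1/12:-2/3 = 1/8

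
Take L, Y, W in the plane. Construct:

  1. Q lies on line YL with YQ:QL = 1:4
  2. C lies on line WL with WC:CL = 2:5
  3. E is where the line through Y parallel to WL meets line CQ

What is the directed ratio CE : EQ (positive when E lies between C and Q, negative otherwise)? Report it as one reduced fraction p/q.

Work in coordinates with L = (0, 0), Y = (1, 0), W = (0, 1).
1. Q lies on line YL with YQ:QL = 1:4 ⇒ Q = (4/5, 0)
2. C lies on line WL with WC:CL = 2:5 ⇒ C = (0, 5/7)
3. E is where the line through Y parallel to WL meets line CQ ⇒ E = (1, -5/28)
E = C + t·(Q−C) with t = 5/4, so CE:EQ = t:(1−t) = 5/4:-1/4

CE:EQ = -5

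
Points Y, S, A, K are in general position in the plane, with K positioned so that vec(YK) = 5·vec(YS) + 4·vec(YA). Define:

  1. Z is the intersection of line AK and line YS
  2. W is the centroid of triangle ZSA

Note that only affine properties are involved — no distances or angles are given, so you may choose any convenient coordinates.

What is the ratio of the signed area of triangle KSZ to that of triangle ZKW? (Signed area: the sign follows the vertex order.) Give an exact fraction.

Choose coordinates Y = (0, 0), S = (1, 0), A = (0, 1), K = (5, 4).
1. Z is the intersection of line AK and line YS ⇒ Z = (-5/3, 0)
2. W is the centroid of triangle ZSA ⇒ W = (-2/9, 1/3)
2·[KSZ] = -32/3, 2·[ZKW] = -32/9
[KSZ]:[ZKW] = -32/3:-32/9 = 3

[KSZ]:[ZKW] = 3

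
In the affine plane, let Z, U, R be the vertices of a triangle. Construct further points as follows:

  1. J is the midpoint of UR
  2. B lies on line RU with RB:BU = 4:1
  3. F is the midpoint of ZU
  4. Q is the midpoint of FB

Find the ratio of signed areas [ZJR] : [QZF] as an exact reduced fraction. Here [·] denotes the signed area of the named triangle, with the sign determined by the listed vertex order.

Choose coordinates Z = (0, 0), U = (1, 0), R = (0, 1).
1. J is the midpoint of UR ⇒ J = (1/2, 1/2)
2. B lies on line RU with RB:BU = 4:1 ⇒ B = (4/5, 1/5)
3. F is the midpoint of ZU ⇒ F = (1/2, 0)
4. Q is the midpoint of FB ⇒ Q = (13/20, 1/10)
2·[ZJR] = 1/2, 2·[QZF] = 1/20
[ZJR]:[QZF] = 1/2:1/20 = 10

[ZJR]:[QZF] = 10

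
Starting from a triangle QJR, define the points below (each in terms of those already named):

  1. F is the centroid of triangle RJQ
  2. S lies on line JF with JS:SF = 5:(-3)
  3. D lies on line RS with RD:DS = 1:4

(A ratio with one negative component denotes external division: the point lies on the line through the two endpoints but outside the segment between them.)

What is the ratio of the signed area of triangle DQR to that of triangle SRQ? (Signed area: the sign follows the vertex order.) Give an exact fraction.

Set Q = (0, 0), J = (1, 0), R = (0, 1); any affine frame gives the same invariant.
1. F is the centroid of triangle RJQ ⇒ F = (1/3, 1/3)
2. S lies on line JF with JS:SF = 5:(-3) ⇒ S = (-2/3, 5/6)
3. D lies on line RS with RD:DS = 1:4 ⇒ D = (-2/15, 29/30)
2·[DQR] = 2/15, 2·[SRQ] = -2/3
[DQR]:[SRQ] = 2/15:-2/3 = -1/5

[DQR]:[SRQ] = -1/5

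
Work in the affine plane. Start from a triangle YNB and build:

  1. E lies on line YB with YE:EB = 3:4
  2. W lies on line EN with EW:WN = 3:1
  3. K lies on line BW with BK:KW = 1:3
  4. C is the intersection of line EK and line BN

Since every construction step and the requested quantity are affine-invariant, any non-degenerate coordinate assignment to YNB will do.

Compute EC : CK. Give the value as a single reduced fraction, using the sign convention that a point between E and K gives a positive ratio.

EC:CK = -16

Choose coordinates Y = (0, 0), N = (1, 0), B = (0, 1).
1. E lies on line YB with YE:EB = 3:4 ⇒ E = (0, 3/7)
2. W lies on line EN with EW:WN = 3:1 ⇒ W = (3/4, 3/28)
3. K lies on line BW with BK:KW = 1:3 ⇒ K = (3/16, 87/112)
4. C is the intersection of line EK and line BN ⇒ C = (1/5, 4/5)
C = E + t·(K−E) with t = 16/15, so EC:CK = t:(1−t) = 16/15:-1/15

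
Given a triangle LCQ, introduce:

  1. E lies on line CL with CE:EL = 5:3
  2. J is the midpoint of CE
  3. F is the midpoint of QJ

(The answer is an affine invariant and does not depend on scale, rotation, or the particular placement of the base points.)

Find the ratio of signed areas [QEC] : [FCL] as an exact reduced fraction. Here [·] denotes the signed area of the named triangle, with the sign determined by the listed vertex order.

Work in coordinates with L = (0, 0), C = (1, 0), Q = (0, 1).
1. E lies on line CL with CE:EL = 5:3 ⇒ E = (3/8, 0)
2. J is the midpoint of CE ⇒ J = (11/16, 0)
3. F is the midpoint of QJ ⇒ F = (11/32, 1/2)
2·[QEC] = 5/8, 2·[FCL] = -1/2
[QEC]:[FCL] = 5/8:-1/2 = -5/4

[QEC]:[FCL] = -5/4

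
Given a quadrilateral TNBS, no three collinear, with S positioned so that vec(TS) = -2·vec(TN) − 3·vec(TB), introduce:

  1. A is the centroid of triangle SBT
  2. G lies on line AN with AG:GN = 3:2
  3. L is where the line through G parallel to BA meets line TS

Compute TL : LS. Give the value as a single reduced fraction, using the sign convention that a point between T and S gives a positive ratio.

TL:LS = -11/31

Work in coordinates with T = (0, 0), N = (1, 0), B = (0, 1), S = (-2, -3).
1. A is the centroid of triangle SBT ⇒ A = (-2/3, -2/3)
2. G lies on line AN with AG:GN = 3:2 ⇒ G = (1/3, -4/15)
3. L is where the line through G parallel to BA meets line TS ⇒ L = (11/10, 33/20)
L = T + t·(S−T) with t = -11/20, so TL:LS = t:(1−t) = -11/20:31/20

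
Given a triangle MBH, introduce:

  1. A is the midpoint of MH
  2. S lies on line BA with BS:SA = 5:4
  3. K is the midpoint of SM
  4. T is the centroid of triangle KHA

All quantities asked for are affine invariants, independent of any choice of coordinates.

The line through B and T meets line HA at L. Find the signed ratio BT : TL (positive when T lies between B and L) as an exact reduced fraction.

BT:TL = 25/2

Work in coordinates with M = (0, 0), B = (1, 0), H = (0, 1).
1. A is the midpoint of MH ⇒ A = (0, 1/2)
2. S lies on line BA with BS:SA = 5:4 ⇒ S = (4/9, 5/18)
3. K is the midpoint of SM ⇒ K = (2/9, 5/36)
4. T is the centroid of triangle KHA ⇒ T = (2/27, 59/108)
line BT meets HA at L = (0, 59/100)
T = B + t·(L−B) with t = 25/27, so BT:TL = 25/27:2/27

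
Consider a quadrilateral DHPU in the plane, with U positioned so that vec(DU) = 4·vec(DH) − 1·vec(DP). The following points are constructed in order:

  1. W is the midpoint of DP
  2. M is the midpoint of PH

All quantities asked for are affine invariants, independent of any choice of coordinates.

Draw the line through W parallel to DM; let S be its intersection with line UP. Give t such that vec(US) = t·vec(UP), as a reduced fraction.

Choose coordinates D = (0, 0), H = (1, 0), P = (0, 1), U = (4, -1).
1. W is the midpoint of DP ⇒ W = (0, 1/2)
2. M is the midpoint of PH ⇒ M = (1/2, 1/2)
through W parallel to DM: direction (1/2, 1/2); meets UP at S = (1/3, 5/6)
S = U + t·(P−U) with t = 11/12

t = 11/12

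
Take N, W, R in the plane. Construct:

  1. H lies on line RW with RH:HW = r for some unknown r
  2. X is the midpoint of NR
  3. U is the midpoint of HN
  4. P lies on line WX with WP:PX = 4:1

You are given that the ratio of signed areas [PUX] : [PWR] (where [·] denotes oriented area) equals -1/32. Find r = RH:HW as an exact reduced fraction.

r = 1/3

Assign N = (0, 0), W = (1, 0), R = (0, 1) — the answer is frame-independent, so this choice is without loss of generality.
1. With RH:HW = r, write λ = r/(r+1) so H = R + λ·(W−R); H is affine-linear in λ
2. X is the midpoint of NR ⇒ X = (0, 1/2)
3. U is the midpoint of HN ⇒ U is an affine combination of earlier points and hence also affine-linear in λ
4. P lies on line WX with WP:PX = 4:1 ⇒ P = (1/5, 2/5)
Every point depending on H is an affine combination of H and λ-independent points, so each such coordinate is linear in λ; the λ² term in each signed area is a multiple of (W−R)×(W−R) = 0, so 2·[PUX] and 2·[PWR] are each linear in λ. Evaluating at λ=0 and λ=1:
  2·[PUX] = -1/20·λ,   2·[PWR] = 2/5
So [PUX]:[PWR] = (-1/20·λ) / (2/5). Setting this equal to -1/32:
  -1/20·λ = -1/32·(2/5)  ⇒  λ = 1/4
Then r = λ/(1−λ) = (1/4)/(3/4) = 1/3. Check: with r = 1/3, H = (1/4, 3/4) and [PUX]:[PWR] = -1/32 as required.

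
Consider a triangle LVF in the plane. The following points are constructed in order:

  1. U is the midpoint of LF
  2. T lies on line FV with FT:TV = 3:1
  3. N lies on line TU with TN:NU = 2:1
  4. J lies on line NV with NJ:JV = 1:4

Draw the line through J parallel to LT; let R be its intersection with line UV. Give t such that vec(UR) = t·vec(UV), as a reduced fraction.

Work in coordinates with L = (0, 0), V = (1, 0), F = (0, 1).
1. U is the midpoint of LF ⇒ U = (0, 1/2)
2. T lies on line FV with FT:TV = 3:1 ⇒ T = (3/4, 1/4)
3. N lies on line TU with TN:NU = 2:1 ⇒ N = (1/4, 5/12)
4. J lies on line NV with NJ:JV = 1:4 ⇒ J = (2/5, 1/3)
through J parallel to LT: direction (3/4, 1/4); meets UV at R = (9/25, 8/25)
R = U + t·(V−U) with t = 9/25

t = 9/25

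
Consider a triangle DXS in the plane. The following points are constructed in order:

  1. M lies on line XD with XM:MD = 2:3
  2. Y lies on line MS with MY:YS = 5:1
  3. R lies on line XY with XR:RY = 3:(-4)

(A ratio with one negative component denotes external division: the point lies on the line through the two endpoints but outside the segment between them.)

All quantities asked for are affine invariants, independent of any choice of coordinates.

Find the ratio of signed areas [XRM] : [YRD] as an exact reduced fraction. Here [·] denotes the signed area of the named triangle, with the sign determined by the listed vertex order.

[XRM]:[YRD] = 3/10

Set D = (0, 0), X = (1, 0), S = (0, 1); any affine frame gives the same invariant.
1. M lies on line XD with XM:MD = 2:3 ⇒ M = (3/5, 0)
2. Y lies on line MS with MY:YS = 5:1 ⇒ Y = (1/10, 5/6)
3. R lies on line XY with XR:RY = 3:(-4) ⇒ R = (37/10, -5/2)
2·[XRM] = -1, 2·[YRD] = -10/3
[XRM]:[YRD] = -1:-10/3 = 3/10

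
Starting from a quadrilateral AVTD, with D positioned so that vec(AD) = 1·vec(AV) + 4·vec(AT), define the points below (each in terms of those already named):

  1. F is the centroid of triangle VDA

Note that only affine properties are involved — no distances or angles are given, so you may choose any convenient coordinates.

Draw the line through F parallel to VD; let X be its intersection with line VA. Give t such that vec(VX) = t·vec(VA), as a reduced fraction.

Assign A = (0, 0), V = (1, 0), T = (0, 1), D = (1, 4) — the answer is frame-independent, so this choice is without loss of generality.
1. F is the centroid of triangle VDA ⇒ F = (2/3, 4/3)
through F parallel to VD: direction (0, 4); meets VA at X = (2/3, 0)
X = V + t·(A−V) with t = 1/3

t = 1/3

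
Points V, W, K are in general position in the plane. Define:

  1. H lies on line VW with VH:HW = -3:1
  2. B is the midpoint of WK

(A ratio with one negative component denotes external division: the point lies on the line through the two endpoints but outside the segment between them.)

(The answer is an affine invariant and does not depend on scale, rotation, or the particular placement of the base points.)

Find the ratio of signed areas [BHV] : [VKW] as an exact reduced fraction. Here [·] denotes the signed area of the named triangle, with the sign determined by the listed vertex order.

[BHV]:[VKW] = 3/4

Assign V = (0, 0), W = (1, 0), K = (0, 1) — the answer is frame-independent, so this choice is without loss of generality.
1. H lies on line VW with VH:HW = -3:1 ⇒ H = (3/2, 0)
2. B is the midpoint of WK ⇒ B = (1/2, 1/2)
2·[BHV] = -3/4, 2·[VKW] = -1
[BHV]:[VKW] = -3/4:-1 = 3/4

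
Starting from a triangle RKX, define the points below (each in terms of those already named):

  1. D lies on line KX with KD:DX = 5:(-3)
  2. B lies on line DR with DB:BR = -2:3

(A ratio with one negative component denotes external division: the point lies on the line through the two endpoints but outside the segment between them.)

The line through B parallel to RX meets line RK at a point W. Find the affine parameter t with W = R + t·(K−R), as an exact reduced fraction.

Assign R = (0, 0), K = (1, 0), X = (0, 1) — the answer is frame-independent, so this choice is without loss of generality.
1. D lies on line KX with KD:DX = 5:(-3) ⇒ D = (-3/2, 5/2)
2. B lies on line DR with DB:BR = -2:3 ⇒ B = (-9/2, 15/2)
through B parallel to RX: direction (0, 1); meets RK at W = (-9/2, 0)
W = R + t·(K−R) with t = -9/2

t = -9/2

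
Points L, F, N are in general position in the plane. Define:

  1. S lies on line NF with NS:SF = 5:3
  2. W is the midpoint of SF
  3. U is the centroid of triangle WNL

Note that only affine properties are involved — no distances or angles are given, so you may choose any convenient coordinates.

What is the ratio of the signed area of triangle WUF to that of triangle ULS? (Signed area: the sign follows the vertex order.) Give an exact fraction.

[WUF]:[ULS] = 3/7

Set L = (0, 0), F = (1, 0), N = (0, 1); any affine frame gives the same invariant.
1. S lies on line NF with NS:SF = 5:3 ⇒ S = (5/8, 3/8)
2. W is the midpoint of SF ⇒ W = (13/16, 3/16)
3. U is the centroid of triangle WNL ⇒ U = (13/48, 19/48)
2·[WUF] = 1/16, 2·[ULS] = 7/48
[WUF]:[ULS] = 1/16:7/48 = 3/7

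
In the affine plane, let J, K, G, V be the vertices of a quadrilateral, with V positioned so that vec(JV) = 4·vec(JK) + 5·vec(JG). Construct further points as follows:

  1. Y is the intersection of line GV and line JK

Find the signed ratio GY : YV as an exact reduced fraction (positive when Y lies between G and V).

Assign J = (0, 0), K = (1, 0), G = (0, 1), V = (4, 5) — the answer is frame-independent, so this choice is without loss of generality.
1. Y is the intersection of line GV and line JK ⇒ Y = (-1, 0)
Y = G + t·(V−G) with t = -1/4, so GY:YV = t:(1−t) = -1/4:5/4

GY:YV = -1/5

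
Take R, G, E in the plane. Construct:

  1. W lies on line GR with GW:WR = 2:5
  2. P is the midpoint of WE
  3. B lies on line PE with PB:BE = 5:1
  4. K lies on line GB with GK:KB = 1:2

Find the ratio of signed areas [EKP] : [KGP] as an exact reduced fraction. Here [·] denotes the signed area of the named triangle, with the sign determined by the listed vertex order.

Choose coordinates R = (0, 0), G = (1, 0), E = (0, 1).
1. W lies on line GR with GW:WR = 2:5 ⇒ W = (5/7, 0)
2. P is the midpoint of WE ⇒ P = (5/14, 1/2)
3. B lies on line PE with PB:BE = 5:1 ⇒ B = (5/84, 11/12)
4. K lies on line GB with GK:KB = 1:2 ⇒ K = (173/252, 11/36)
2·[EKP] = -2/21, 2·[KGP] = -5/126
[EKP]:[KGP] = -2/21:-5/126 = 12/5

[EKP]:[KGP] = 12/5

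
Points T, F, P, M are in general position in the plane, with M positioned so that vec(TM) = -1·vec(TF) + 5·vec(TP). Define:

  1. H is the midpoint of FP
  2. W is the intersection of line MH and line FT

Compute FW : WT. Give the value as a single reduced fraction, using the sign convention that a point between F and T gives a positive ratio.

Set T = (0, 0), F = (1, 0), P = (0, 1), M = (-1, 5); any affine frame gives the same invariant.
1. H is the midpoint of FP ⇒ H = (1/2, 1/2)
2. W is the intersection of line MH and line FT ⇒ W = (2/3, 0)
W = F + t·(T−F) with t = 1/3, so FW:WT = t:(1−t) = 1/3:2/3

FW:WT = 1/2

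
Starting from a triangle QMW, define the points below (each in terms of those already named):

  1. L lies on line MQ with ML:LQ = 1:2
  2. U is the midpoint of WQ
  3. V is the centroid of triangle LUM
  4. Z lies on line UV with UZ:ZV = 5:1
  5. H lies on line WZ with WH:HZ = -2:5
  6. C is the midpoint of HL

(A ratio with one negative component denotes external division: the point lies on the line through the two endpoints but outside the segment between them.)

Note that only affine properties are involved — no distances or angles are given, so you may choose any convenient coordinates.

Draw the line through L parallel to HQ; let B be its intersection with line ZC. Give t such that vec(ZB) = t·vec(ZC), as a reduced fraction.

t = -39/43

Work in coordinates with Q = (0, 0), M = (1, 0), W = (0, 1).
1. L lies on line MQ with ML:LQ = 1:2 ⇒ L = (2/3, 0)
2. U is the midpoint of WQ ⇒ U = (0, 1/2)
3. V is the centroid of triangle LUM ⇒ V = (5/9, 1/6)
4. Z lies on line UV with UZ:ZV = 5:1 ⇒ Z = (25/54, 2/9)
5. H lies on line WZ with WH:HZ = -2:5 ⇒ H = (-25/81, 41/27)
6. C is the midpoint of HL ⇒ C = (29/162, 41/54)
through L parallel to HQ: direction (25/81, -41/27); meets ZC at B = (1673/2322, -205/774)
B = Z + t·(C−Z) with t = -39/43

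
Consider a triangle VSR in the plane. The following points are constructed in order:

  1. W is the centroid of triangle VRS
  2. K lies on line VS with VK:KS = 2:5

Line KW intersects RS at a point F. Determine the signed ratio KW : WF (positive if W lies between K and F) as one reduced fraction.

KW:WF = 8/7

Set V = (0, 0), S = (1, 0), R = (0, 1); any affine frame gives the same invariant.
1. W is the centroid of triangle VRS ⇒ W = (1/3, 1/3)
2. K lies on line VS with VK:KS = 2:5 ⇒ K = (2/7, 0)
line KW meets RS at F = (3/8, 5/8)
W = K + t·(F−K) with t = 8/15, so KW:WF = 8/15:7/15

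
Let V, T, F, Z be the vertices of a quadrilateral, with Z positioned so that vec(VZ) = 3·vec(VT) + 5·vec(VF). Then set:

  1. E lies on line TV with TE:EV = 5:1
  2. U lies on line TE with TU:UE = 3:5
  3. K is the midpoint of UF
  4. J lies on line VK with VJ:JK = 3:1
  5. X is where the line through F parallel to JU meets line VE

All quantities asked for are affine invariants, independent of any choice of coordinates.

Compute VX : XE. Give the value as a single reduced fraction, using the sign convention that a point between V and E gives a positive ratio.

VX:XE = -55/47

Choose coordinates V = (0, 0), T = (1, 0), F = (0, 1), Z = (3, 5).
1. E lies on line TV with TE:EV = 5:1 ⇒ E = (1/6, 0)
2. U lies on line TE with TU:UE = 3:5 ⇒ U = (11/16, 0)
3. K is the midpoint of UF ⇒ K = (11/32, 1/2)
4. J lies on line VK with VJ:JK = 3:1 ⇒ J = (33/128, 3/8)
5. X is where the line through F parallel to JU meets line VE ⇒ X = (55/48, 0)
X = V + t·(E−V) with t = 55/8, so VX:XE = t:(1−t) = 55/8:-47/8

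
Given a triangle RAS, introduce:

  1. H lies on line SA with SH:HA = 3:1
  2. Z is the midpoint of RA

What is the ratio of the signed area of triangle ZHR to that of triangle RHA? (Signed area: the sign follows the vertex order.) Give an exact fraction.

Assign R = (0, 0), A = (1, 0), S = (0, 1) — the answer is frame-independent, so this choice is without loss of generality.
1. H lies on line SA with SH:HA = 3:1 ⇒ H = (3/4, 1/4)
2. Z is the midpoint of RA ⇒ Z = (1/2, 0)
2·[ZHR] = 1/8, 2·[RHA] = -1/4
[ZHR]:[RHA] = 1/8:-1/4 = -1/2

[ZHR]:[RHA] = -1/2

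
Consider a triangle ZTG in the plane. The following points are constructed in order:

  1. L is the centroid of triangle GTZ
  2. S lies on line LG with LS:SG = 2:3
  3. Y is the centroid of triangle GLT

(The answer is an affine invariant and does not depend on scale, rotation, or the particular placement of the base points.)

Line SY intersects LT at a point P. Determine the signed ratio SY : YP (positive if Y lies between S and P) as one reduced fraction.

SY:YP = 1/5

Assign Z = (0, 0), T = (1, 0), G = (0, 1) — the answer is frame-independent, so this choice is without loss of generality.
1. L is the centroid of triangle GTZ ⇒ L = (1/3, 1/3)
2. S lies on line LG with LS:SG = 2:3 ⇒ S = (1/5, 3/5)
3. Y is the centroid of triangle GLT ⇒ Y = (4/9, 4/9)
line SY meets LT at P = (5/3, -1/3)
Y = S + t·(P−S) with t = 1/6, so SY:YP = 1/6:5/6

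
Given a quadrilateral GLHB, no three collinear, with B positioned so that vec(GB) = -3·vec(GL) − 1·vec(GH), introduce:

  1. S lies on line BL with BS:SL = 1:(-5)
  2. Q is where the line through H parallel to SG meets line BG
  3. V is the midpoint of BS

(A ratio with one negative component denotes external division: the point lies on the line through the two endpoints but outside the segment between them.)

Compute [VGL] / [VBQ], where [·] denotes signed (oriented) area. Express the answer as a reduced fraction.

[VGL]:[VBQ] = -9/17

Choose coordinates G = (0, 0), L = (1, 0), H = (0, 1), B = (-3, -1).
1. S lies on line BL with BS:SL = 1:(-5) ⇒ S = (-4, -5/4)
2. Q is where the line through H parallel to SG meets line BG ⇒ Q = (48, 16)
3. V is the midpoint of BS ⇒ V = (-7/2, -9/8)
2·[VGL] = -9/8, 2·[VBQ] = 17/8
[VGL]:[VBQ] = -9/8:17/8 = -9/17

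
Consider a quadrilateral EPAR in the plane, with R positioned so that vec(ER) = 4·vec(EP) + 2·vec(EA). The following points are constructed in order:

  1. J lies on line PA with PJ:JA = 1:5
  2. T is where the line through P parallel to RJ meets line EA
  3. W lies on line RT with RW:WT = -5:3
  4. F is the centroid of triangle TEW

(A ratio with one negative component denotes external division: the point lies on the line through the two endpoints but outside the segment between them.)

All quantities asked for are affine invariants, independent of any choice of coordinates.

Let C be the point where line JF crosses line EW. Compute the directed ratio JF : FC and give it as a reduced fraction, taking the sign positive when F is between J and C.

Assign E = (0, 0), P = (1, 0), A = (0, 1), R = (4, 2) — the answer is frame-independent, so this choice is without loss of generality.
1. J lies on line PA with PJ:JA = 1:5 ⇒ J = (5/6, 1/6)
2. T is where the line through P parallel to RJ meets line EA ⇒ T = (0, -11/19)
3. W lies on line RT with RW:WT = -5:3 ⇒ W = (-6, -169/38)
4. F is the centroid of triangle TEW ⇒ F = (-2, -191/114)
line JF meets EW at C = (-1454/353, -122863/40242)
F = J + t·(C−J) with t = 353/617, so JF:FC = 353/617:264/617

JF:FC = 353/264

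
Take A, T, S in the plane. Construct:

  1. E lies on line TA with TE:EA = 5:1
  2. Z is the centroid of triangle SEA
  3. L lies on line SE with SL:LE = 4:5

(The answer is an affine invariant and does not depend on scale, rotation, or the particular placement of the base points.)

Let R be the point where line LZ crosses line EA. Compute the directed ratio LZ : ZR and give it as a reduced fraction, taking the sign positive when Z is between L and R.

Set A = (0, 0), T = (1, 0), S = (0, 1); any affine frame gives the same invariant.
1. E lies on line TA with TE:EA = 5:1 ⇒ E = (1/6, 0)
2. Z is the centroid of triangle SEA ⇒ Z = (1/18, 1/3)
3. L lies on line SE with SL:LE = 4:5 ⇒ L = (2/27, 5/9)
line LZ meets EA at R = (1/36, 0)
Z = L + t·(R−L) with t = 2/5, so LZ:ZR = 2/5:3/5

LZ:ZR = 2/3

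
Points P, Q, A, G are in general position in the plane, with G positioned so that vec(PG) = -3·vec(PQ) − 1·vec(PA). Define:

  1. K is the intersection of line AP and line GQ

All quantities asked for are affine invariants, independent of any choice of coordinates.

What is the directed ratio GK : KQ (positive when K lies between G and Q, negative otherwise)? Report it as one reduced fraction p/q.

GK:KQ = 3

Choose coordinates P = (0, 0), Q = (1, 0), A = (0, 1), G = (-3, -1).
1. K is the intersection of line AP and line GQ ⇒ K = (0, -1/4)
K = G + t·(Q−G) with t = 3/4, so GK:KQ = t:(1−t) = 3/4:1/4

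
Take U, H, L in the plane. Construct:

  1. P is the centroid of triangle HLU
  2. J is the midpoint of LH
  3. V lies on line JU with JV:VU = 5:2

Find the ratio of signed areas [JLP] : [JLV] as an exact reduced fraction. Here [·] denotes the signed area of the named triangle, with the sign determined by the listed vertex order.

[JLP]:[JLV] = 7/15

Work in coordinates with U = (0, 0), H = (1, 0), L = (0, 1).
1. P is the centroid of triangle HLU ⇒ P = (1/3, 1/3)
2. J is the midpoint of LH ⇒ J = (1/2, 1/2)
3. V lies on line JU with JV:VU = 5:2 ⇒ V = (1/7, 1/7)
2·[JLP] = 1/6, 2·[JLV] = 5/14
[JLP]:[JLV] = 1/6:5/14 = 7/15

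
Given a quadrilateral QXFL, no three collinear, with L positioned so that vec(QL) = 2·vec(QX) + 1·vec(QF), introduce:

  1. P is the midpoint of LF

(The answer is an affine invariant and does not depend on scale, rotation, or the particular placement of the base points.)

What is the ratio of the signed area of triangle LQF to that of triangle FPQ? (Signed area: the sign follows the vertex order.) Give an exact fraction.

Work in coordinates with Q = (0, 0), X = (1, 0), F = (0, 1), L = (2, 1).
1. P is the midpoint of LF ⇒ P = (1, 1)
2·[LQF] = -2, 2·[FPQ] = -1
[LQF]:[FPQ] = -2:-1 = 2

[LQF]:[FPQ] = 2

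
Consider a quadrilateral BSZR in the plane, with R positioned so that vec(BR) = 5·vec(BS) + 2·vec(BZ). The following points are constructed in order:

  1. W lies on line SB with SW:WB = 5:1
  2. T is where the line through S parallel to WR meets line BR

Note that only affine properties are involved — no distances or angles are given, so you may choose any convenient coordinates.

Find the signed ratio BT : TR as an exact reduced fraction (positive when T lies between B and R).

BT:TR = -6/5

Set B = (0, 0), S = (1, 0), Z = (0, 1), R = (5, 2); any affine frame gives the same invariant.
1. W lies on line SB with SW:WB = 5:1 ⇒ W = (1/6, 0)
2. T is where the line through S parallel to WR meets line BR ⇒ T = (30, 12)
T = B + t·(R−B) with t = 6, so BT:TR = t:(1−t) = 6:-5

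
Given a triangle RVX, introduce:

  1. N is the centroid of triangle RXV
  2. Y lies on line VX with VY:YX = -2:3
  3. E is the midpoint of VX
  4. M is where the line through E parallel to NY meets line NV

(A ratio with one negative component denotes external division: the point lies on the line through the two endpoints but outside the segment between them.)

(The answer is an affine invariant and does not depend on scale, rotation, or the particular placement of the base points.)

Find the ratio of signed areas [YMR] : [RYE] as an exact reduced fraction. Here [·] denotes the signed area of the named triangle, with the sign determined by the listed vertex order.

[YMR]:[RYE] = 5/6

Work in coordinates with R = (0, 0), V = (1, 0), X = (0, 1).
1. N is the centroid of triangle RXV ⇒ N = (1/3, 1/3)
2. Y lies on line VX with VY:YX = -2:3 ⇒ Y = (3, -2)
3. E is the midpoint of VX ⇒ E = (1/2, 1/2)
4. M is where the line through E parallel to NY meets line NV ⇒ M = (7/6, -1/12)
2·[YMR] = 25/12, 2·[RYE] = 5/2
[YMR]:[RYE] = 25/12:5/2 = 5/6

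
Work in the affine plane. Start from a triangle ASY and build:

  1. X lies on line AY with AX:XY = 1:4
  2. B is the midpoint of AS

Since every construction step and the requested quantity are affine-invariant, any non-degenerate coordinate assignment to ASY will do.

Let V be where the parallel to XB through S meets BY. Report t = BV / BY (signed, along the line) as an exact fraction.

t = 1/4

Choose coordinates A = (0, 0), S = (1, 0), Y = (0, 1).
1. X lies on line AY with AX:XY = 1:4 ⇒ X = (0, 1/5)
2. B is the midpoint of AS ⇒ B = (1/2, 0)
through S parallel to XB: direction (1/2, -1/5); meets BY at V = (3/8, 1/4)
V = B + t·(Y−B) with t = 1/4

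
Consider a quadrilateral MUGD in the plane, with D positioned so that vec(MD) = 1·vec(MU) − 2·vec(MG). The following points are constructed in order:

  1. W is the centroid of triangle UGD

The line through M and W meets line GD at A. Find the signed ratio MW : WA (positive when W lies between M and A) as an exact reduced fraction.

MW:WA = -5/2

Set M = (0, 0), U = (1, 0), G = (0, 1), D = (1, -2); any affine frame gives the same invariant.
1. W is the centroid of triangle UGD ⇒ W = (2/3, -1/3)
line MW meets GD at A = (2/5, -1/5)
W = M + t·(A−M) with t = 5/3, so MW:WA = 5/3:-2/3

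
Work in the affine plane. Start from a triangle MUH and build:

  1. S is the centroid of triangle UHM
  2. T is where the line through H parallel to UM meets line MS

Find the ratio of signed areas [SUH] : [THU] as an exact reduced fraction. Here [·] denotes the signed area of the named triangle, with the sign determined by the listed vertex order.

[SUH]:[THU] = 1/3

Set M = (0, 0), U = (1, 0), H = (0, 1); any affine frame gives the same invariant.
1. S is the centroid of triangle UHM ⇒ S = (1/3, 1/3)
2. T is where the line through H parallel to UM meets line MS ⇒ T = (1, 1)
2·[SUH] = 1/3, 2·[THU] = 1
[SUH]:[THU] = 1/3:1 = 1/3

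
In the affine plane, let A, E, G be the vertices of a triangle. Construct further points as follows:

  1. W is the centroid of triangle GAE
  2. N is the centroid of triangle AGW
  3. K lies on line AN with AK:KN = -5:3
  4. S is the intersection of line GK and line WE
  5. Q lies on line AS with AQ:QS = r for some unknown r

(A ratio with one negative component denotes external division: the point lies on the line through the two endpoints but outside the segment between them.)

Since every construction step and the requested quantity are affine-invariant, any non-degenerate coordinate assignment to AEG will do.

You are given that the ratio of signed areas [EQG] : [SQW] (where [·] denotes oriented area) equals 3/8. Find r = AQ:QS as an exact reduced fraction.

Set A = (0, 0), E = (1, 0), G = (0, 1); any affine frame gives the same invariant.
1. W is the centroid of triangle GAE ⇒ W = (1/3, 1/3)
2. N is the centroid of triangle AGW ⇒ N = (1/9, 4/9)
3. K lies on line AN with AK:KN = -5:3 ⇒ K = (5/18, 10/9)
4. S is the intersection of line GK and line WE ⇒ S = (-5/9, 7/9)
5. With AQ:QS = r, write λ = r/(r+1) so Q = A + λ·(S−A); Q is affine-linear in λ
Every point depending on Q is an affine combination of Q and λ-independent points, so each such coordinate is linear in λ; the λ² term in each signed area is a multiple of (S−A)×(S−A) = 0, so 2·[EQG] and 2·[SQW] are each linear in λ. Evaluating at λ=0 and λ=1:
  2·[EQG] = 2/9·λ − 1,   2·[SQW] = -4/9·λ + 4/9
So [EQG]:[SQW] = (2/9·λ − 1) / (-4/9·λ + 4/9). Setting this equal to 3/8:
  2/9·λ − 1 = 3/8·(-4/9·λ + 4/9)  ⇒  λ = 3
Then r = λ/(1−λ) = (3)/(-2) = -3/2. Check: with r = -3/2, Q = (-5/3, 7/3) and [EQG]:[SQW] = 3/8 as required.

r = -3/2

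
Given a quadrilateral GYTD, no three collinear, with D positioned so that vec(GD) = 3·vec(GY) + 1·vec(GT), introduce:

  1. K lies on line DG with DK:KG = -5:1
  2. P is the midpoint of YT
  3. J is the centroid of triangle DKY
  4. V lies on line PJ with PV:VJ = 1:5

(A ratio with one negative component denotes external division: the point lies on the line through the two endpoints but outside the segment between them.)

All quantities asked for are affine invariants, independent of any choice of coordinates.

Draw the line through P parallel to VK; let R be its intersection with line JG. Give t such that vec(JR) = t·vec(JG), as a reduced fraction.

Work in coordinates with G = (0, 0), Y = (1, 0), T = (0, 1), D = (3, 1).
1. K lies on line DG with DK:KG = -5:1 ⇒ K = (-3/4, -1/4)
2. P is the midpoint of YT ⇒ P = (1/2, 1/2)
3. J is the centroid of triangle DKY ⇒ J = (13/12, 1/4)
4. V lies on line PJ with PV:VJ = 1:5 ⇒ V = (43/72, 11/24)
through P parallel to VK: direction (-97/72, -17/24); meets JG at R = (-299/372, -23/124)
R = J + t·(G−J) with t = 54/31

t = 54/31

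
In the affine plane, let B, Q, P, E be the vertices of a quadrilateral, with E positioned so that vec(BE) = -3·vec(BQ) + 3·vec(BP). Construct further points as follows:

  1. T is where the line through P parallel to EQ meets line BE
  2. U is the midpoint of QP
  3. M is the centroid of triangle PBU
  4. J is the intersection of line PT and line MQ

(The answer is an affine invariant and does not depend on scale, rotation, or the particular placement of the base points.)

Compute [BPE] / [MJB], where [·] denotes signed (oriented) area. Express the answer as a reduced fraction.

[BPE]:[MJB] = -2

Work in coordinates with B = (0, 0), Q = (1, 0), P = (0, 1), E = (-3, 3).
1. T is where the line through P parallel to EQ meets line BE ⇒ T = (-4, 4)
2. U is the midpoint of QP ⇒ U = (1/2, 1/2)
3. M is the centroid of triangle PBU ⇒ M = (1/6, 1/2)
4. J is the intersection of line PT and line MQ ⇒ J = (8/3, -1)
2·[BPE] = 3, 2·[MJB] = -3/2
[BPE]:[MJB] = 3:-3/2 = -2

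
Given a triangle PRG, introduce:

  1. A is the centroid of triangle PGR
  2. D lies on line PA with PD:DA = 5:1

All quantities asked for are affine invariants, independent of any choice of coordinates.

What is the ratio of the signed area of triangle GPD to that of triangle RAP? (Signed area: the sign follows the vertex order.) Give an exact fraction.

[GPD]:[RAP] = 5/6

Choose coordinates P = (0, 0), R = (1, 0), G = (0, 1).
1. A is the centroid of triangle PGR ⇒ A = (1/3, 1/3)
2. D lies on line PA with PD:DA = 5:1 ⇒ D = (5/18, 5/18)
2·[GPD] = 5/18, 2·[RAP] = 1/3
[GPD]:[RAP] = 5/18:1/3 = 5/6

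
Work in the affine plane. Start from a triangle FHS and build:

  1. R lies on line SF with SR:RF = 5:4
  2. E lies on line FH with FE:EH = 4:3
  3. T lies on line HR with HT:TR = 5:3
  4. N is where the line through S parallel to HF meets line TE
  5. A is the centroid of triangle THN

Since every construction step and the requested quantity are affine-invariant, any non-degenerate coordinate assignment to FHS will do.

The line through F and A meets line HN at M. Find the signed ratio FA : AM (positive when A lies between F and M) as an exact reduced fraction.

Work in coordinates with F = (0, 0), H = (1, 0), S = (0, 1).
1. R lies on line SF with SR:RF = 5:4 ⇒ R = (0, 4/9)
2. E lies on line FH with FE:EH = 4:3 ⇒ E = (4/7, 0)
3. T lies on line HR with HT:TR = 5:3 ⇒ T = (3/8, 5/18)
4. N is where the line through S parallel to HF meets line TE ⇒ N = (-19/140, 1)
5. A is the centroid of triangle THN ⇒ A = (347/840, 23/54)
line FA meets HN at M = (1041/2260, 161/339)
A = F + t·(M−F) with t = 113/126, so FA:AM = 113/126:13/126

FA:AM = 113/13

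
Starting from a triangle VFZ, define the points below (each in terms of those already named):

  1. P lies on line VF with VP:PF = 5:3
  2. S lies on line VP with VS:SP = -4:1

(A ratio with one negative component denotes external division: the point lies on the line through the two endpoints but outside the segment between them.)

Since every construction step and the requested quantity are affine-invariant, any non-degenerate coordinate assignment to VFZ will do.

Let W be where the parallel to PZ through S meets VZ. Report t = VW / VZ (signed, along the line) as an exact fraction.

t = 4/3

Assign V = (0, 0), F = (1, 0), Z = (0, 1) — the answer is frame-independent, so this choice is without loss of generality.
1. P lies on line VF with VP:PF = 5:3 ⇒ P = (5/8, 0)
2. S lies on line VP with VS:SP = -4:1 ⇒ S = (5/6, 0)
through S parallel to PZ: direction (-5/8, 1); meets VZ at W = (0, 4/3)
W = V + t·(Z−V) with t = 4/3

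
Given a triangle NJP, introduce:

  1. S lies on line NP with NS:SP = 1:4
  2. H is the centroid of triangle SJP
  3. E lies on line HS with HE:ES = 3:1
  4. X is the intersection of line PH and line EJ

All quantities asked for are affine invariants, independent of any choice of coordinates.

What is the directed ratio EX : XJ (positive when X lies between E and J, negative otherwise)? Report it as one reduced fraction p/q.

Assign N = (0, 0), J = (1, 0), P = (0, 1) — the answer is frame-independent, so this choice is without loss of generality.
1. S lies on line NP with NS:SP = 1:4 ⇒ S = (0, 1/5)
2. H is the centroid of triangle SJP ⇒ H = (1/3, 2/5)
3. E lies on line HS with HE:ES = 3:1 ⇒ E = (1/12, 1/4)
4. X is the intersection of line PH and line EJ ⇒ X = (10/21, 1/7)
X = E + t·(J−E) with t = 3/7, so EX:XJ = t:(1−t) = 3/7:4/7

EX:XJ = 3/4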